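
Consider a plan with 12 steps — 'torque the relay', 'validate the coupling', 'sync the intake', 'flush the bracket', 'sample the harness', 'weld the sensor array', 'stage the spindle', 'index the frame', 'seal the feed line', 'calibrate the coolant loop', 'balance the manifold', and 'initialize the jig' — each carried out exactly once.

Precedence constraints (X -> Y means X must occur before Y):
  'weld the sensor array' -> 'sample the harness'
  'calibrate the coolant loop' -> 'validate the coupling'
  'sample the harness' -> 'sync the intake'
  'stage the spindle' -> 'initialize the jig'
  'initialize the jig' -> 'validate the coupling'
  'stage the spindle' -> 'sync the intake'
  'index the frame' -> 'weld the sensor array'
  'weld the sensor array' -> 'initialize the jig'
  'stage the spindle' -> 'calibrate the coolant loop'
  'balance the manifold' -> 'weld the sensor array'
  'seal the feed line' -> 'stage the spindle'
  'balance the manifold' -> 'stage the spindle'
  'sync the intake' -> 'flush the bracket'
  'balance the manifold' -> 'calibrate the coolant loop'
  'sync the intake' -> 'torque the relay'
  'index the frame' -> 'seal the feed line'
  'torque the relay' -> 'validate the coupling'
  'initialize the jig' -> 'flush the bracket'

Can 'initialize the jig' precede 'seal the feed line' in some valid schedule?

There is a dependency chain 'seal the feed line' → 'stage the spindle' → 'initialize the jig', so 'initialize the jig' always comes after 'seal the feed line'.
So no valid ordering can have 'initialize the jig' before 'seal the feed line'.

No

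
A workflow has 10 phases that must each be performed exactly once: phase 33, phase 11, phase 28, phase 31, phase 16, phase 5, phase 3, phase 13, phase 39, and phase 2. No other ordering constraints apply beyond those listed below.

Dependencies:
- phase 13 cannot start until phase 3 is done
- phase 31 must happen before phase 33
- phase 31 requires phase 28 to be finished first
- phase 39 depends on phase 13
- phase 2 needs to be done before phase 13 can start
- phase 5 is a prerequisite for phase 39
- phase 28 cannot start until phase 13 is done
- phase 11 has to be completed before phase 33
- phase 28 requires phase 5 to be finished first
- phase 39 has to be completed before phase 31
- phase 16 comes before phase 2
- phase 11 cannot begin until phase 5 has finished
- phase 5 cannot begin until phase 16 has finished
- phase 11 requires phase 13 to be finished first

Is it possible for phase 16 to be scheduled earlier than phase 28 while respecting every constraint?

Yes

Phase 16 is actually forced before phase 28 by the constraints, so certainly some valid ordering has phase 16 first.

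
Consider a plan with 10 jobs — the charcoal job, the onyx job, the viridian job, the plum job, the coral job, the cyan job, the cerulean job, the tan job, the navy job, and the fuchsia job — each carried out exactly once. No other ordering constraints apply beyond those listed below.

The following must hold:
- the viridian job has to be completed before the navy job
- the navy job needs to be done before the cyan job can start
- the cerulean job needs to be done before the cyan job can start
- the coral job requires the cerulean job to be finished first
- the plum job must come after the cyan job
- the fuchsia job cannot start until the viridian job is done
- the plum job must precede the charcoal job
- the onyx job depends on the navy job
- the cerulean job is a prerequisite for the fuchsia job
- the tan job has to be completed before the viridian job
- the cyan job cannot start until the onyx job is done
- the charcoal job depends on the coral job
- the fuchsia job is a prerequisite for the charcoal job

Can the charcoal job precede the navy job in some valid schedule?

No

There is a dependency chain the navy job → the cyan job → the plum job → the charcoal job, so the charcoal job always comes after the navy job.
So no valid ordering can have the charcoal job before the navy job.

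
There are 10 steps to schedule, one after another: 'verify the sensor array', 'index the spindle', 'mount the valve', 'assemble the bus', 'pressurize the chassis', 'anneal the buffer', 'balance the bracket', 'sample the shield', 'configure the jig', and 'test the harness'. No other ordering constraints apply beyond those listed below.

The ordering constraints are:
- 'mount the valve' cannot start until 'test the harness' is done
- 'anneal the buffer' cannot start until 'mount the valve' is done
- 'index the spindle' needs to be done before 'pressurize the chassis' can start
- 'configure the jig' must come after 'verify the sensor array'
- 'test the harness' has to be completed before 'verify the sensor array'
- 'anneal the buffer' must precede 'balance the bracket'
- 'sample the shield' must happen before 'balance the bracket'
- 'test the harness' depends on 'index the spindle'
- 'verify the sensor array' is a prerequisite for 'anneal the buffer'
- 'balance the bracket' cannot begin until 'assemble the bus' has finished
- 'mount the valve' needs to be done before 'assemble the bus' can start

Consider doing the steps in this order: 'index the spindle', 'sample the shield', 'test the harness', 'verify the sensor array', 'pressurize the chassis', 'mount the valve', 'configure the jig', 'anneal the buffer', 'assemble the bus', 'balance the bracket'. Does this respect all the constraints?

Checking each listed constraint against this order: for instance, 'sample the shield' is in position 2 and 'balance the bracket' in position 10, so that constraint holds — and the remaining constraints check out the same way.

Yes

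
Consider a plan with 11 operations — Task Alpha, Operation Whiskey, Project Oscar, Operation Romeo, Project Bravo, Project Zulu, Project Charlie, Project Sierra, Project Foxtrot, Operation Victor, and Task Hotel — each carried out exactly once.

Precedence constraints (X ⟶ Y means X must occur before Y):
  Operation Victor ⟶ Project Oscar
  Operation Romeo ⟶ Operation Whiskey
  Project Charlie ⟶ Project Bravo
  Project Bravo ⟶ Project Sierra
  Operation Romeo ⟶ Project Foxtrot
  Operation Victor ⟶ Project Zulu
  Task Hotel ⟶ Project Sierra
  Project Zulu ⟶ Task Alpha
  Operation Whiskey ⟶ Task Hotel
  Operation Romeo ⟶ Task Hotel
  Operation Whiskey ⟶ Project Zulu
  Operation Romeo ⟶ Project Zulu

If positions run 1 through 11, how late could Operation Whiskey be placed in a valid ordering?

7

Following every chain forward from Operation Whiskey, the operations that must come later are Task Alpha, Project Zulu, Project Sierra, Task Hotel — 4 of them.
So at least 4 operations follow Operation Whiskey, putting Operation Whiskey no later than position 7. That position is achievable by scheduling everything else first.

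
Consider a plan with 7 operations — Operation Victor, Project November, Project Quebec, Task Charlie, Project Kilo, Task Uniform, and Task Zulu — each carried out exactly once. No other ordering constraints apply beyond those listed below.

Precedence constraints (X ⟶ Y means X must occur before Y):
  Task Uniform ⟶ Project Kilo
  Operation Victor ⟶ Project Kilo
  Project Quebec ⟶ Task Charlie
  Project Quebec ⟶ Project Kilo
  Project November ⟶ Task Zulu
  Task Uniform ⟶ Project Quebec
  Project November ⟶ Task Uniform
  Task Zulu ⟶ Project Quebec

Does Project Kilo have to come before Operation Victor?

In fact the dependencies run the other way: Operation Victor → Project Kilo.
So Project Kilo does not have to come before Operation Victor — it cannot.

No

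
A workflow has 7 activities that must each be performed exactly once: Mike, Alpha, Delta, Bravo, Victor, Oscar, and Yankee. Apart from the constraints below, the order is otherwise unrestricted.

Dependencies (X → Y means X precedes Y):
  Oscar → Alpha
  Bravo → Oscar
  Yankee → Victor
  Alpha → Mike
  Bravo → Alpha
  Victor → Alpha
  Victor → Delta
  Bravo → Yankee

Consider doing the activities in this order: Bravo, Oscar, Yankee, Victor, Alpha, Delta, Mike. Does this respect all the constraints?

Yes

Checking each listed constraint against this order: for instance, Bravo is in position 1 and Alpha in position 5, so that constraint holds — and the remaining constraints check out the same way.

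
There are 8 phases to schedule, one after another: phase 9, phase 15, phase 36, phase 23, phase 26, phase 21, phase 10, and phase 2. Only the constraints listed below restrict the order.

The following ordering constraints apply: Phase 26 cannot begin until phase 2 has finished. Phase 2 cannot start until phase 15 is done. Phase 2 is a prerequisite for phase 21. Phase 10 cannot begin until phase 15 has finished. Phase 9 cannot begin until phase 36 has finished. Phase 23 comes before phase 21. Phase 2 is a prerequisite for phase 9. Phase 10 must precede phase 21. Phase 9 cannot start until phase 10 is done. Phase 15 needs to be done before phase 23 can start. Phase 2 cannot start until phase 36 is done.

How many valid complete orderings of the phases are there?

The phases with no prerequisites are phase 15, phase 36; any of them can be placed first.
Systematically extending each partial ordering one phase at a time and counting, there are 158 complete orderings.

158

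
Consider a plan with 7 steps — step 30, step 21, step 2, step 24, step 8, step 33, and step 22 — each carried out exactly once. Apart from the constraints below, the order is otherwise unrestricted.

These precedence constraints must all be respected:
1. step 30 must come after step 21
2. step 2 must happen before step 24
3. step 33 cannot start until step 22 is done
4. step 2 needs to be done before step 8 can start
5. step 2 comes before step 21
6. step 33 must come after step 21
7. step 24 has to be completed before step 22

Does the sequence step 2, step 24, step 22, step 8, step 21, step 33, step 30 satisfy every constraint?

Yes

Going through the constraints one by one, each required predecessor appears earlier in the sequence than its dependent — e.g. step 2 (position 1) is before step 21 (position 5), as required.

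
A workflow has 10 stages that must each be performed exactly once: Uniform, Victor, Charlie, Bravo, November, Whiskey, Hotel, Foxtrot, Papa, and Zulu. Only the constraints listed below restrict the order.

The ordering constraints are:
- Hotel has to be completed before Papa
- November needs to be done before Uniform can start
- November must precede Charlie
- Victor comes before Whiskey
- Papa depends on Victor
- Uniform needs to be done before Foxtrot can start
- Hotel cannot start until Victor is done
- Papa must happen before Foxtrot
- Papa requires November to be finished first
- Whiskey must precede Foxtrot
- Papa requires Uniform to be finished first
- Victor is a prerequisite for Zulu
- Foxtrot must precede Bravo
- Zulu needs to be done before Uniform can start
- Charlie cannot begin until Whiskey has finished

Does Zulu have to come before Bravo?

Chaining the stated constraints: Zulu → Uniform → Foxtrot → Bravo.
That forces Zulu before Bravo in every valid schedule.

Yes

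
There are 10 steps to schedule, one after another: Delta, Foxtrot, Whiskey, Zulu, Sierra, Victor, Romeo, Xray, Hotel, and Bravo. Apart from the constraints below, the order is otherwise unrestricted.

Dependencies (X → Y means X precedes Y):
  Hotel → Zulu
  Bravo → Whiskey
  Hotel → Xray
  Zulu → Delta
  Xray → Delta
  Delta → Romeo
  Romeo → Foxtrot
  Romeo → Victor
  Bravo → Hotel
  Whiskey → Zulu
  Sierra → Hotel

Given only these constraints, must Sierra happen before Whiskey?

No

Nothing in the constraints links Sierra and Whiskey; they are unordered relative to each other.
There exist valid orderings with Whiskey before Sierra, so Sierra is not required to come first.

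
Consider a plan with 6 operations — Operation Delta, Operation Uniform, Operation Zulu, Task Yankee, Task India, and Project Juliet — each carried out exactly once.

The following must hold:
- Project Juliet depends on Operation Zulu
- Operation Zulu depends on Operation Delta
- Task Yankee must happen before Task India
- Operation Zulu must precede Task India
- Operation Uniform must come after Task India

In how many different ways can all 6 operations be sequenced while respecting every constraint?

10

The operations with no prerequisites are Operation Delta, Task Yankee; any of them can be placed first.
Enumerating by repeatedly choosing an available operation (one whose prerequisites are all placed) gives 10 distinct complete orderings.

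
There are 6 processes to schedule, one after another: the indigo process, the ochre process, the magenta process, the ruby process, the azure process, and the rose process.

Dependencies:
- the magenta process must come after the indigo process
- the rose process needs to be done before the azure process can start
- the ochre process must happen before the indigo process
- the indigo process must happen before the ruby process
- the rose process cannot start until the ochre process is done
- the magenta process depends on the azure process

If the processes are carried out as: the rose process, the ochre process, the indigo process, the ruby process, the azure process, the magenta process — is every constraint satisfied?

No

Here the ochre process comes after the rose process.
But one of the constraints requires the ochre process before the rose process, so this ordering violates it.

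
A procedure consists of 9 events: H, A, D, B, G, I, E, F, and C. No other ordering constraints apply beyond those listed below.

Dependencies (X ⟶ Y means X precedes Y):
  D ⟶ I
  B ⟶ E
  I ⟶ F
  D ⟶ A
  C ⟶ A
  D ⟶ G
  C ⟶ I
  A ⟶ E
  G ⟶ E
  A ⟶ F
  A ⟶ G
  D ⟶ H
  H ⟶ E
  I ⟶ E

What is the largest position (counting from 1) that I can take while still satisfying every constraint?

7

Following every chain forward from I, the events that must come later are E, F — 2 of them.
With 2 mandatory successors out of 9 events total, the latest slot for I is 9−2 = 7, and it's reachable by doing all non-successors before I.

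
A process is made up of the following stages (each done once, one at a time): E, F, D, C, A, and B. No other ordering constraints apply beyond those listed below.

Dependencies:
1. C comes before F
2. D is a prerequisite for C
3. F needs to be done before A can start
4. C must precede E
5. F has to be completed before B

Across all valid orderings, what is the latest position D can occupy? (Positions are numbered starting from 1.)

1

Every stage that must follow D has to come after it. Tracing all chains starting from D, those stages are: E, F, C, A, B — 5 in total.
With 5 mandatory successors out of 6 stages total, the latest slot for D is 6−5 = 1, and it's reachable by doing all non-successors before D.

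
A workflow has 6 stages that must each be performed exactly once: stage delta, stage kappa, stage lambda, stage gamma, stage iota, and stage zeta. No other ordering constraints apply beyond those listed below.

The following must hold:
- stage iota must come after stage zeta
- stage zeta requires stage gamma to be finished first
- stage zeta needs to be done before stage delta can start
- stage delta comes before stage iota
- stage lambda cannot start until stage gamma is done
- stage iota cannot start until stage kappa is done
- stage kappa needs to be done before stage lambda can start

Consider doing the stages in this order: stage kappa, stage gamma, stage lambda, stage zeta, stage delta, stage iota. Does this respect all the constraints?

Yes

Every stated constraint is respected: stage kappa sits at position 1, ahead of stage iota at position 6, and each of the other listed pairs likewise has the predecessor earlier in the sequence.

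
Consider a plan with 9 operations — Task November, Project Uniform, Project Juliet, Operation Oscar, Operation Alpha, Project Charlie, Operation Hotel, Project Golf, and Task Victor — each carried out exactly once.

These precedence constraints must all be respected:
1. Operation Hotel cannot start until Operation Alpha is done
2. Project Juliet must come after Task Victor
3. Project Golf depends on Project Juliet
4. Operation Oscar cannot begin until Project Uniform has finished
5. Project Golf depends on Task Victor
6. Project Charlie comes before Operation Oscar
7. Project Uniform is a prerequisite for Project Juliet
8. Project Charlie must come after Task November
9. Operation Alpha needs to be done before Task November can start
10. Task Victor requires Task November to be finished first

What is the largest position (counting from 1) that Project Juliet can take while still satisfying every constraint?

Following the constraints forward from Project Juliet, its only required successor is Project Golf.
With 1 mandatory successor out of 9 operations total, the latest slot for Project Juliet is 9−1 = 8, and it's reachable by doing all non-successors before Project Juliet.

8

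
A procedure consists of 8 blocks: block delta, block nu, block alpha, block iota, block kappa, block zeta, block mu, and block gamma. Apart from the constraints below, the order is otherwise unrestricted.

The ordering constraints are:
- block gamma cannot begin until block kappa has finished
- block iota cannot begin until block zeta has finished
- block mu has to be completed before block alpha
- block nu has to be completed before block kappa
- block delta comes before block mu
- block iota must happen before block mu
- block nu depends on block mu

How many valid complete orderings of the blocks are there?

2 blocks have no prerequisites (block delta, block zeta), so any of them could come first.
Enumerating by repeatedly choosing an available block (one whose prerequisites are all placed) gives 12 distinct complete orderings.

12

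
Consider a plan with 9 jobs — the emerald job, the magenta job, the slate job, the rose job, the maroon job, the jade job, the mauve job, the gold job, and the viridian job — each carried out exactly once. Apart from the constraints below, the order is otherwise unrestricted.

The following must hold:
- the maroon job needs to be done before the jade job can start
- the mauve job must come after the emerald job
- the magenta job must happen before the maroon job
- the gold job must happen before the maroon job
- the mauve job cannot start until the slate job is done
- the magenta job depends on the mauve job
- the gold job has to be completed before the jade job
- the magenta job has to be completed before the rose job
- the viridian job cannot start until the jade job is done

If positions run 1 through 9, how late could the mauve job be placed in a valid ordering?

Every job that must follow the mauve job has to come after it. Tracing all chains starting from the mauve job, those jobs are: the magenta job, the rose job, the maroon job, the jade job, the viridian job — 5 in total.
So at least 5 jobs follow the mauve job, putting the mauve job no later than position 4. That position is achievable by scheduling everything else first.

4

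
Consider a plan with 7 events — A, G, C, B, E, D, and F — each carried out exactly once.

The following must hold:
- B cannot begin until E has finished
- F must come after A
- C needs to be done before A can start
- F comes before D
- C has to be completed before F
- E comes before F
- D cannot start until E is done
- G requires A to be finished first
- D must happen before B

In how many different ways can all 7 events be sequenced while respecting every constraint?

13

2 events have no prerequisites (C, E), so any of them could come first.
Counting all ways to extend the partial order to a total order gives 13.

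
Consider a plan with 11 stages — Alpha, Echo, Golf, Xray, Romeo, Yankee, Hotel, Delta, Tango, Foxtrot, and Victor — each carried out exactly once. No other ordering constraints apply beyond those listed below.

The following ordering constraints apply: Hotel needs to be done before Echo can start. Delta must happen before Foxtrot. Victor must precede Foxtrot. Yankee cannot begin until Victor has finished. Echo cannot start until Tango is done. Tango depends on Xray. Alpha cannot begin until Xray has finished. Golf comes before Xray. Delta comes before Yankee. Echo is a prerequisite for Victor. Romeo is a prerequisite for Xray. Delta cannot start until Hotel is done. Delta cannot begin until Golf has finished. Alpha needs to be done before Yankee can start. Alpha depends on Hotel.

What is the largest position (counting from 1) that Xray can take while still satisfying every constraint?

Following every chain forward from Xray, the stages that must come later are Alpha, Echo, Yankee, Tango, Foxtrot, Victor — 6 of them.
So at least 6 stages follow Xray, putting Xray no later than position 5. That position is achievable by scheduling everything else first.

5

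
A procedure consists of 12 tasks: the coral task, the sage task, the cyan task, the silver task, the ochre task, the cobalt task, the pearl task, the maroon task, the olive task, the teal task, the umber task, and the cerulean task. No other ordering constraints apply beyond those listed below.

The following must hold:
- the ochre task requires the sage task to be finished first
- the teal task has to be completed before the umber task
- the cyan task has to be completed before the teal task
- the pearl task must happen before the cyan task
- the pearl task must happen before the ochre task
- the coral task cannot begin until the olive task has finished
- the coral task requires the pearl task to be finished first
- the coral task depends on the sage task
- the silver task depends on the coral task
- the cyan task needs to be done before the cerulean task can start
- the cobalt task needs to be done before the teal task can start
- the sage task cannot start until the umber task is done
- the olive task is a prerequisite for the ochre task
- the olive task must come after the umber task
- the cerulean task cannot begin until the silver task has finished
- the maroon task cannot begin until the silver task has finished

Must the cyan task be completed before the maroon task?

Yes

Chaining the stated constraints: the cyan task → the teal task → the umber task → the olive task → the coral task → the silver task → the maroon task.
That forces the cyan task before the maroon task in every valid schedule.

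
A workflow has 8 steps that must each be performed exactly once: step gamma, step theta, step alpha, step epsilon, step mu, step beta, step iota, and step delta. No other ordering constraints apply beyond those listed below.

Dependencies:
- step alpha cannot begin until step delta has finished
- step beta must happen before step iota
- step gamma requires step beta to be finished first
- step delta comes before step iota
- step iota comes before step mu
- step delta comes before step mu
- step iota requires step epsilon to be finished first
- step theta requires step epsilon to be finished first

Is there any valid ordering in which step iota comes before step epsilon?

No

There is a dependency chain step epsilon → step iota, so step iota always comes after step epsilon.
Hence step iota can never be scheduled before step epsilon.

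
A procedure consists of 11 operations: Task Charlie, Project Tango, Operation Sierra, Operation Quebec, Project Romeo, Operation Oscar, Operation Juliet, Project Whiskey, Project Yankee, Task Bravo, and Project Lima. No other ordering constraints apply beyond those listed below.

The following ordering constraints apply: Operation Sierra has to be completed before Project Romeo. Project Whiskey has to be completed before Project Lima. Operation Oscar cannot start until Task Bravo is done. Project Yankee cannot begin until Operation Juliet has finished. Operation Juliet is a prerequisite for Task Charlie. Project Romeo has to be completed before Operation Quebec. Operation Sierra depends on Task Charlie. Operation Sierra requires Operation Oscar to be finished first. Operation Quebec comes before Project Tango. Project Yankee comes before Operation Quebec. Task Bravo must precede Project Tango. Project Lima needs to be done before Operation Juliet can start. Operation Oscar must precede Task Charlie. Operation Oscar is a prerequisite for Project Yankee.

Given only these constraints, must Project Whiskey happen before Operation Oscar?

No

Nothing in the constraints links Project Whiskey and Operation Oscar; they are unordered relative to each other.
So Project Whiskey can come before Operation Oscar or after — it is not forced.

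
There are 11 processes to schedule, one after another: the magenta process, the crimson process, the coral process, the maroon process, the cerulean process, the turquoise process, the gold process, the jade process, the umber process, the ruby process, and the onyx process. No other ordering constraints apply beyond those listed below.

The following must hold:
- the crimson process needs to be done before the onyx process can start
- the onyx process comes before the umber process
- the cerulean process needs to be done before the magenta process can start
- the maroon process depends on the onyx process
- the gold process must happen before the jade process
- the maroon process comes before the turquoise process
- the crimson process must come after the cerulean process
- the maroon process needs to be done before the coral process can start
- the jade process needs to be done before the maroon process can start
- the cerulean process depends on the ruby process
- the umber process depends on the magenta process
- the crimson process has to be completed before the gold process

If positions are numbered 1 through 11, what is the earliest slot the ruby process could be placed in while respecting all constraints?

Nothing is required before the ruby process; it can be the very first process.

1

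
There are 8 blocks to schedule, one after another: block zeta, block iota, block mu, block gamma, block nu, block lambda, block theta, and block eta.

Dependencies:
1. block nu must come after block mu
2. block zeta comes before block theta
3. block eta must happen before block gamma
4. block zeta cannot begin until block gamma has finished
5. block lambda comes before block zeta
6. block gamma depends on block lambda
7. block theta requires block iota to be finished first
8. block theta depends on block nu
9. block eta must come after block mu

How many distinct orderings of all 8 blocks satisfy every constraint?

3 blocks have no prerequisites (block iota, block mu, block lambda), so any of them could come first.
Systematically extending each partial ordering one block at a time and counting, there are 98 complete orderings.

98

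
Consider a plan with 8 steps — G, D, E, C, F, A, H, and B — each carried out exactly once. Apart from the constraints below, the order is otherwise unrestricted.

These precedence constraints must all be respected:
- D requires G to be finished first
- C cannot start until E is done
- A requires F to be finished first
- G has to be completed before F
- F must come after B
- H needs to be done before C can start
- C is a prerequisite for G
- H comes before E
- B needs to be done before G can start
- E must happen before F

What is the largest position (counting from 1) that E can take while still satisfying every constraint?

3

Every step that must follow E has to come after it. Tracing all chains starting from E, those steps are: G, D, C, F, A — 5 in total.
With 5 mandatory successors out of 8 steps total, the latest slot for E is 8−5 = 3, and it's reachable by doing all non-successors before E.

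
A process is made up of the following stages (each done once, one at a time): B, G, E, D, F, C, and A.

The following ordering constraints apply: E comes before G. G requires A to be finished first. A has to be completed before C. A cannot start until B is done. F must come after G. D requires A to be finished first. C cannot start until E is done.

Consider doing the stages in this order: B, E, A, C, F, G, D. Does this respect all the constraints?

Here G comes after F.
That contradicts the constraint that G must precede F.

No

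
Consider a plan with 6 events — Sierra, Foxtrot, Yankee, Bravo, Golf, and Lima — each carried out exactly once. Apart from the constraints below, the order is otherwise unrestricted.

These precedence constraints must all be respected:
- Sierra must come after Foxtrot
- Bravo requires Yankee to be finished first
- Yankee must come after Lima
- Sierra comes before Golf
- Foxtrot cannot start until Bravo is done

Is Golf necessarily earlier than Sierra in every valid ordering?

No

There is a chain Sierra → Golf, which puts Sierra before Golf.
So Golf never precedes Sierra.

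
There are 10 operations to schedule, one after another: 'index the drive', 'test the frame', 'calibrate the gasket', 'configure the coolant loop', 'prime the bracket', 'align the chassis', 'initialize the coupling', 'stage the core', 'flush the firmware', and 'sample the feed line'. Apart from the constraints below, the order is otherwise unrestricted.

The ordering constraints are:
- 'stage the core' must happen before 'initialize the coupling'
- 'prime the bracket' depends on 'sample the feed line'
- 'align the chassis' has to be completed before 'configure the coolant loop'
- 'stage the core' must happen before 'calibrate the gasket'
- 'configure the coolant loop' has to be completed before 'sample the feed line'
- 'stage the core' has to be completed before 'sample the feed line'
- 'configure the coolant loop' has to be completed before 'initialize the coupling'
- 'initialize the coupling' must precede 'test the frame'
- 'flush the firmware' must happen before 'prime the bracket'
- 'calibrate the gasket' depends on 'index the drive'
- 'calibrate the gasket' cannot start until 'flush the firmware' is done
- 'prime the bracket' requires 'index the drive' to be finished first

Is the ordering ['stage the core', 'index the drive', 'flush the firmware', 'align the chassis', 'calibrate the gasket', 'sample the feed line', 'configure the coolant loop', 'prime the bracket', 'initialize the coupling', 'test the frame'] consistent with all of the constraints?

In the proposed order, 'sample the feed line' appears before 'configure the coolant loop'.
That contradicts the constraint that 'configure the coolant loop' must precede 'sample the feed line'.

No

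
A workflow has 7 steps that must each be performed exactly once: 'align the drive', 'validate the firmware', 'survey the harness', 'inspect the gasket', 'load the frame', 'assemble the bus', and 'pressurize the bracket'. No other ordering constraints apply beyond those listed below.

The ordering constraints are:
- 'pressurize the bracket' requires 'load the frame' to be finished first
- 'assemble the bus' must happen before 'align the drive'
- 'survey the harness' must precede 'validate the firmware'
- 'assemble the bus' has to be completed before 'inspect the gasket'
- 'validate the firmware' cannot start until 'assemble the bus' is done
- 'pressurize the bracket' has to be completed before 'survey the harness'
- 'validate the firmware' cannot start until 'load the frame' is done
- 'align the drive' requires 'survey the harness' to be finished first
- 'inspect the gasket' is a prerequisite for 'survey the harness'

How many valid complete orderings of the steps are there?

2 steps have no prerequisites ('load the frame', 'assemble the bus'), so any of them could come first.
Systematically extending each partial ordering one step at a time and counting, there are 12 complete orderings.

12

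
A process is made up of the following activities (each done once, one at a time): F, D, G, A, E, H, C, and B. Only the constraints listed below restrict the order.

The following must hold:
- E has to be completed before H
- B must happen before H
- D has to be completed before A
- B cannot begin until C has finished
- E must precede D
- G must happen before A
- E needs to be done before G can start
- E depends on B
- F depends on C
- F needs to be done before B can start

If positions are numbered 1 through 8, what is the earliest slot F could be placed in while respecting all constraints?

Working backwards through the constraints from F, its only required predecessor is C.
With 1 mandatory predecessor, the earliest F can sit is position 1+1 = 2, and placing just that one first achieves it.

2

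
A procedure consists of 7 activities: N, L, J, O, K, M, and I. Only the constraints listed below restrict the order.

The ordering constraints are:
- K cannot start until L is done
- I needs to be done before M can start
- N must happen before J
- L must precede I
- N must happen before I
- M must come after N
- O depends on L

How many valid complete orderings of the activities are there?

The activities with no prerequisites are N, L; any of them can be placed first.
Systematically extending each partial ordering one activity at a time and counting, there are 162 complete orderings.

162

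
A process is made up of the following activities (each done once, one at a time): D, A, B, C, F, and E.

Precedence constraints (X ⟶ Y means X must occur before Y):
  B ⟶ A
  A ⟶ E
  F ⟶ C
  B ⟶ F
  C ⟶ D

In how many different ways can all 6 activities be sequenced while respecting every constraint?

10

B is the only activity with nothing required before it, so every ordering starts there.
Counting all ways to extend the partial order to a total order gives 10.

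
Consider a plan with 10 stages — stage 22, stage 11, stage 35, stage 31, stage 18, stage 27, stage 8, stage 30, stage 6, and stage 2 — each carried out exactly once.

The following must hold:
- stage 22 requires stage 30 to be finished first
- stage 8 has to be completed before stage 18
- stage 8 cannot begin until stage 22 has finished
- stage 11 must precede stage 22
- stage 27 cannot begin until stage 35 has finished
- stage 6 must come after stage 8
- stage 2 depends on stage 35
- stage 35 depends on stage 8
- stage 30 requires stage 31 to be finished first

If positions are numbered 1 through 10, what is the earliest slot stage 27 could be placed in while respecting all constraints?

7

Working backwards through the constraints from stage 27, its full set of required predecessors is stage 22, stage 11, stage 35, stage 31, stage 8, stage 30 — 6 of them.
So at minimum 6 stages come before stage 27, putting stage 27 no earlier than position 7. That position is achievable by scheduling exactly those predecessors first.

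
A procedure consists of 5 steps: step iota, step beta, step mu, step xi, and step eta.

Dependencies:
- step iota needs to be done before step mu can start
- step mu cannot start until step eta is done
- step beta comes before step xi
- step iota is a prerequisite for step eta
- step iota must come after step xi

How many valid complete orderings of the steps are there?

Step beta is the only step with nothing required before it, so every ordering starts there.
Every step is then forced in turn, so only 1 complete ordering is consistent with the constraints.

1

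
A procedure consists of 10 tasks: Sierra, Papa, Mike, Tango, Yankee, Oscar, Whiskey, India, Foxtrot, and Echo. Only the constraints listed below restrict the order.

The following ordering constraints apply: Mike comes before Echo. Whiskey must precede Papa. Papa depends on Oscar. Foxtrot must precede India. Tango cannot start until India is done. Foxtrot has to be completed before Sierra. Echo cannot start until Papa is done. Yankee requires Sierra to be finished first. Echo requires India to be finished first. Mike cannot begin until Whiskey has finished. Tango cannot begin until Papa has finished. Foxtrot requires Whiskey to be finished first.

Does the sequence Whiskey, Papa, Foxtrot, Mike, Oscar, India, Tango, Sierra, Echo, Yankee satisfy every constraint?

Here Oscar comes after Papa.
That contradicts the constraint that Oscar must precede Papa.

No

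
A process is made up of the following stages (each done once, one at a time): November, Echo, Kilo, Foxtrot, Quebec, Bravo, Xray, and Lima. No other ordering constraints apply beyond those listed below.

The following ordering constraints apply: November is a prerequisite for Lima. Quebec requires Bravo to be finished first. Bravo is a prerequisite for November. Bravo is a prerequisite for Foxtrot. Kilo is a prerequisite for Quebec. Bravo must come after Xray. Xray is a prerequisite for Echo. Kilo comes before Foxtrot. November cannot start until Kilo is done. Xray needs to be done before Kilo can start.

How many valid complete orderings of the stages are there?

Only Xray has no prerequisites, so it must go first.
Systematically extending each partial ordering one stage at a time and counting, there are 168 complete orderings.

168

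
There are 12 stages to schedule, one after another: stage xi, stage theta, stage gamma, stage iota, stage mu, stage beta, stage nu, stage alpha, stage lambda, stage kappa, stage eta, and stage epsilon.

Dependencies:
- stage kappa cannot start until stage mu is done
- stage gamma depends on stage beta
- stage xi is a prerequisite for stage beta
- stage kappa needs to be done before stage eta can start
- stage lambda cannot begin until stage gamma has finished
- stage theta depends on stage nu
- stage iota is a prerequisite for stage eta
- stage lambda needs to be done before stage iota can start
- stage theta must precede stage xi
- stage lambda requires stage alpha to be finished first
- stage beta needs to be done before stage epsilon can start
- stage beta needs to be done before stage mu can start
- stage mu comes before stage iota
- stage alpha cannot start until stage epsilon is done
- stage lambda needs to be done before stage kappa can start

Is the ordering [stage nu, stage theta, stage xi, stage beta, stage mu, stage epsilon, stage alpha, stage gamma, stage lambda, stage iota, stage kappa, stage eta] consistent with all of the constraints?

Checking each listed constraint against this order: for instance, stage mu is in position 5 and stage kappa in position 11, so that constraint holds — and the remaining constraints check out the same way.

Yes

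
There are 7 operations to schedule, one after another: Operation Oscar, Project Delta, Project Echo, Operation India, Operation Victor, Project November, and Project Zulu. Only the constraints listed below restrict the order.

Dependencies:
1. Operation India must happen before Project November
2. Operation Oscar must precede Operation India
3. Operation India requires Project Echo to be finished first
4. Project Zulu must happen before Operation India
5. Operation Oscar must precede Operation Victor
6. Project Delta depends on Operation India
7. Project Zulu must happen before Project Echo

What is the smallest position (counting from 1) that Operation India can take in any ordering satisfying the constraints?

Working backwards through the constraints from Operation India, its full set of required predecessors is Operation Oscar, Project Echo, Project Zulu — 3 of them.
So at minimum 3 operations come before Operation India, putting Operation India no earlier than position 4. That position is achievable by scheduling exactly those predecessors first.

4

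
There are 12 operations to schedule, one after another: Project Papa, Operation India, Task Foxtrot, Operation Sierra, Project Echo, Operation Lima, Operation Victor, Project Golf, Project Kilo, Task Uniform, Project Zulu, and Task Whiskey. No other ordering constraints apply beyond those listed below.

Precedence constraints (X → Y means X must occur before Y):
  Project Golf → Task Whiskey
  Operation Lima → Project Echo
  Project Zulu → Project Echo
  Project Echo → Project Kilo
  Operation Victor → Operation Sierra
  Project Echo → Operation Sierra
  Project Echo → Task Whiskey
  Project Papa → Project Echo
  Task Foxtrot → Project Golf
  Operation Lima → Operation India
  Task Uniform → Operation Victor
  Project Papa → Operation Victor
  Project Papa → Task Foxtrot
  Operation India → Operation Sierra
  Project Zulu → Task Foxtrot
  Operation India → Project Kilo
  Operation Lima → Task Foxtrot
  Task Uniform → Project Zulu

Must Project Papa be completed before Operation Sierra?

There is a constraint chain Project Papa → Project Echo → Operation Sierra.
So Project Papa must precede Operation Sierra in any valid ordering.

Yes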